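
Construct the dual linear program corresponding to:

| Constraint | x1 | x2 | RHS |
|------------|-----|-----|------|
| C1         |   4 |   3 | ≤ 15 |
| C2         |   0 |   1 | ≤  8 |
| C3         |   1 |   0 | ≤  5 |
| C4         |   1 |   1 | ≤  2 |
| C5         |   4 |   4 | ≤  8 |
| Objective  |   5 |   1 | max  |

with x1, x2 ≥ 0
Minimize: z = 15y1 + 8y2 + 5y3 + 2y4 + 8y5

Subject to:
  C1: -4y1 - y3 - y4 - 4y5 ≤ -5
  C2: -3y1 - y2 - y4 - 4y5 ≤ -1
  y1, y2, y3, y4, y5 ≥ 0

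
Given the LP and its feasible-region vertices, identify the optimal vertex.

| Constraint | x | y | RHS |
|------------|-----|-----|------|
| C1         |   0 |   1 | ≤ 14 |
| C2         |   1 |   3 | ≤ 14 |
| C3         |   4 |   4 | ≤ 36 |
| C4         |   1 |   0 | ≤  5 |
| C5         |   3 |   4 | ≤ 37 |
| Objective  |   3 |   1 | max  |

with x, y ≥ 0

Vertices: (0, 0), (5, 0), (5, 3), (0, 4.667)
Evaluating z = 3x + y at each vertex:
  (0, 0): z = 0
  (5, 0): z = 15
  (5, 3): z = 18
  (0, 4.667): z = 4.667

The largest value is z = 18, attained at (5, 3).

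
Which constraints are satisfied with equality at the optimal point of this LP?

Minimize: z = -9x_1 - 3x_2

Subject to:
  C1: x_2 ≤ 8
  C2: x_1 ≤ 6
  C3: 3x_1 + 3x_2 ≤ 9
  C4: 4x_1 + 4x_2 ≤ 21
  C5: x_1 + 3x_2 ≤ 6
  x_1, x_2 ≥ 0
Optimal: x_1 = 3, x_2 = 0
Slack at optimum:
  C1: slack = 8
  C2: slack = 3
  C3: slack = 0 (binding)
  C4: slack = 9
  C5: slack = 3
  x_1 ≥ 0: x_1 = 3
  x_2 ≥ 0: x_2 = 0 (binding)
Binding constraints: C3, x_2 ≥ 0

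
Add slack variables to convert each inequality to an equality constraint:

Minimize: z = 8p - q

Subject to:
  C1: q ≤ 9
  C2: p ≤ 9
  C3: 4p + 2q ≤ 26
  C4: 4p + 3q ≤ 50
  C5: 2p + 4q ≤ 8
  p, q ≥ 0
min z = 8p - q

s.t.
  q + s1 = 9
  p + s2 = 9
  4p + 2q + s3 = 26
  4p + 3q + s4 = 50
  2p + 4q + s5 = 8
  p, q, s1, s2, s3, s4, s5 ≥ 0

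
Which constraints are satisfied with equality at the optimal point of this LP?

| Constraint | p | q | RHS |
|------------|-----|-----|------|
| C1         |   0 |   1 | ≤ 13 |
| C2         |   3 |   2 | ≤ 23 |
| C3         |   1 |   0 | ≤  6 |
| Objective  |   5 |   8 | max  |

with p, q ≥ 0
Optimal: p = 0, q = 11.5
Binding: C2, p ≥ 0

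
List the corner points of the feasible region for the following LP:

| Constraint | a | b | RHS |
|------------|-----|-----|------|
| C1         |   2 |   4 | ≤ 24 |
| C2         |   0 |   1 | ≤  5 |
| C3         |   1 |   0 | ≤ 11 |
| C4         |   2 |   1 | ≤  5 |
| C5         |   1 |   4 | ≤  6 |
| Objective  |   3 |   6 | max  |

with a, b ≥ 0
Each vertex is the intersection of two constraint boundaries that also satisfies all remaining constraints:
  a = 0 and b = 0 → (0, 0)
  2a + b = 5 and b = 0 → (2.5, 0)
  2a + b = 5 and a + 4b = 6 → (2, 1)
  a + 4b = 6 and a = 0 → (0, 1.5)

Vertices: (0, 0), (2.5, 0), (2, 1), (0, 1.5)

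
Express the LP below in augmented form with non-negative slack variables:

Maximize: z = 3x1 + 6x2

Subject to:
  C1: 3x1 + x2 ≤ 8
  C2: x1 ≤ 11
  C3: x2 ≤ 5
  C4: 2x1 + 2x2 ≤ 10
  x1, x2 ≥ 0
max z = 3x1 + 6x2

s.t.
  3x1 + x2 + s1 = 8
  x1 + s2 = 11
  x2 + s3 = 5
  2x1 + 2x2 + s4 = 10
  x1, x2, s1, s2, s3, s4 ≥ 0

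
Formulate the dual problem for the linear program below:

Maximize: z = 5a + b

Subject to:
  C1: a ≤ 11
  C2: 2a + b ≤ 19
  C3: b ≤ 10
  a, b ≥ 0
Minimize: z = 11y1 + 19y2 + 10y3

Subject to:
  C1: -y1 - 2y2 ≤ -5
  C2: -y2 - y3 ≤ -1
  y1, y2, y3 ≥ 0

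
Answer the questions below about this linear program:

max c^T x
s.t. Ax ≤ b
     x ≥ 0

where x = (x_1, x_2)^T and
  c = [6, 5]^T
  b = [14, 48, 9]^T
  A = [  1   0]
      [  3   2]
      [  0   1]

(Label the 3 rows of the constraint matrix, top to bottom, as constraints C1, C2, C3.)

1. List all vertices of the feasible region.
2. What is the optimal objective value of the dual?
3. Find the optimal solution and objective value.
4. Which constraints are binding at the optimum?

1. (0, 0), (14, 0), (14, 3), (10, 9), (0, 9)
2. 105 (by strong duality, equal to the primal optimum)
3. x_1 = 10, x_2 = 9, z = 105
4. C2, C3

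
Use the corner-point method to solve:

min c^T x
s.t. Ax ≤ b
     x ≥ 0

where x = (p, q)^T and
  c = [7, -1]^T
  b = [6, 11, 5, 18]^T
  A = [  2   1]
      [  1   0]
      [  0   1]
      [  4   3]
p = 0, q = 5, z = -5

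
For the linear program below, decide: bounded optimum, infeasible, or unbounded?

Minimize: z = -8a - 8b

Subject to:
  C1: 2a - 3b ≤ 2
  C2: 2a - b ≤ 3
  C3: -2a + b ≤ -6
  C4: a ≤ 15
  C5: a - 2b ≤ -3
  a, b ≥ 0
C2 requires 2a - b ≤ 3, while C3 (-2a + b ≤ -6) is equivalent to 2a - b ≥ 6. Together they would need 6 ≤ 2a - b ≤ 3, which is impossible since 6 > 3. No point satisfies all constraints.

Infeasible — the constraint set is empty.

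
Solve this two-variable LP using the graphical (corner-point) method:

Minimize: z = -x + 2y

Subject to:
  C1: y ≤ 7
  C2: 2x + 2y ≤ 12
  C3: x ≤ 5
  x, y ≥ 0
Each vertex is the intersection of two constraint boundaries that also satisfies all remaining constraints:
  x = 0 and y = 0 → (0, 0)
  x = 5 and y = 0 → (5, 0)
  2x + 2y = 12 and x = 5 → (5, 1)
  2x + 2y = 12 and x = 0 → (0, 6)

Evaluating z = -x + 2y at each vertex:
  (0, 0): z = 0
  (5, 0): z = -5
  (5, 1): z = -3
  (0, 6): z = 12

The minimum is at (5, 0) with z = -5.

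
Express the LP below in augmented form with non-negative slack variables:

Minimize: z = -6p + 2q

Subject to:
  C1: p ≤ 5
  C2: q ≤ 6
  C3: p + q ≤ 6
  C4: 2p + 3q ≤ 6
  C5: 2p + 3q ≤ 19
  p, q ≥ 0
min z = -6p + 2q

s.t.
  p + s1 = 5
  q + s2 = 6
  p + q + s3 = 6
  2p + 3q + s4 = 6
  2p + 3q + s5 = 19
  p, q, s1, s2, s3, s4, s5 ≥ 0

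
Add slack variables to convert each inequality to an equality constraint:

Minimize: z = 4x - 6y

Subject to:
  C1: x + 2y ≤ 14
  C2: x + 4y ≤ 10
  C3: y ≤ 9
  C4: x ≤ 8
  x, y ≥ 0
min z = 4x - 6y

s.t.
  x + 2y + s1 = 14
  x + 4y + s2 = 10
  y + s3 = 9
  x + s4 = 8
  x, y, s1, s2, s3, s4 ≥ 0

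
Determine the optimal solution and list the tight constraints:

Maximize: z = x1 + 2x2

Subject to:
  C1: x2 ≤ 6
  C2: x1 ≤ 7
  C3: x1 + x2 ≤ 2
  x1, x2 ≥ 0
Optimal: x1 = 0, x2 = 2
Slack at optimum:
  C1: slack = 4
  C2: slack = 7
  C3: slack = 0 (binding)
  x1 ≥ 0: x1 = 0 (binding)
  x2 ≥ 0: x2 = 2
Binding constraints: C3, x1 ≥ 0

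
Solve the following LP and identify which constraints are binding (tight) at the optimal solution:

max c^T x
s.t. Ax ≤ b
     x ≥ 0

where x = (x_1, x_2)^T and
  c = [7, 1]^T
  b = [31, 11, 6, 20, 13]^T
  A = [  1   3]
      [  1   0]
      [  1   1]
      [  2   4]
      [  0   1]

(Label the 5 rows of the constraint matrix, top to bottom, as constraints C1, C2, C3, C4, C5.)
Optimal: x_1 = 6, x_2 = 0
Slack at optimum:
  C1: slack = 25
  C2: slack = 5
  C3: slack = 0 (binding)
  C4: slack = 8
  C5: slack = 13
  x_1 ≥ 0: x_1 = 6
  x_2 ≥ 0: x_2 = 0 (binding)
Binding constraints: C3, x_2 ≥ 0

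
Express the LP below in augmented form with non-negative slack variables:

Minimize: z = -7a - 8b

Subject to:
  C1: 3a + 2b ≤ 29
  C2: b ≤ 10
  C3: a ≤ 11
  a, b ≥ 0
min z = -7a - 8b

s.t.
  3a + 2b + s1 = 29
  b + s2 = 10
  a + s3 = 11
  a, b, s1, s2, s3 ≥ 0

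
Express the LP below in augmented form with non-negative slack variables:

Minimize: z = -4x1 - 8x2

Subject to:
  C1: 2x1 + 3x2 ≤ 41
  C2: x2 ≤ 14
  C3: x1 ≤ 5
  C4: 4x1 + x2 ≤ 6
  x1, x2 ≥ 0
min z = -4x1 - 8x2

s.t.
  2x1 + 3x2 + s1 = 41
  x2 + s2 = 14
  x1 + s3 = 5
  4x1 + x2 + s4 = 6
  x1, x2, s1, s2, s3, s4 ≥ 0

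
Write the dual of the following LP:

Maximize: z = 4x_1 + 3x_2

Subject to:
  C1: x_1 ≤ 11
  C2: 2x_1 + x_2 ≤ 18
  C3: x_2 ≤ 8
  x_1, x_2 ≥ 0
Minimize: z = 11y1 + 18y2 + 8y3

Subject to:
  C1: -y1 - 2y2 ≤ -4
  C2: -y2 - y3 ≤ -3
  y1, y2, y3 ≥ 0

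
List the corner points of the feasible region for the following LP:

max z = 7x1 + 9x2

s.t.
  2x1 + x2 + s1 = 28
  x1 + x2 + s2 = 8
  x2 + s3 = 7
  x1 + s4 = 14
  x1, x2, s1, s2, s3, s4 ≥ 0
Each vertex is the intersection of two constraint boundaries that also satisfies all remaining constraints:
  x1 = 0 and x2 = 0 → (0, 0)
  x1 + x2 = 8 and x2 = 0 → (8, 0)
  x1 + x2 = 8 and x2 = 7 → (1, 7)
  x2 = 7 and x1 = 0 → (0, 7)

Vertices: (0, 0), (8, 0), (1, 7), (0, 7)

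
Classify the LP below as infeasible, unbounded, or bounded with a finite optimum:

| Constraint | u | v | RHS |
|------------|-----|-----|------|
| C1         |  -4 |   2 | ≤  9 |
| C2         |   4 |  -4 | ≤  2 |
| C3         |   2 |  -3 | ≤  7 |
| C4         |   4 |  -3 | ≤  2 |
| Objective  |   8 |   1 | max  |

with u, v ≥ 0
Feasible point: (0, 0) satisfies every constraint, so the LP is feasible.
Direction d = (1, 2): for each constraint row a, a·d ≤ 0 —
  (-4)(1) + (2)(2) = 0 ≤ 0
  (4)(1) + (-4)(2) = -4 ≤ 0
  (2)(1) + (-3)(2) = -4 ≤ 0
  (4)(1) + (-3)(2) = -2 ≤ 0
and d ≥ 0, so (0, 0) + t·d stays feasible for every t ≥ 0. Along this ray z = 8u + v changes by 10 per unit t, so z → +∞.

Unbounded: there is a feasible ray along which z → +∞.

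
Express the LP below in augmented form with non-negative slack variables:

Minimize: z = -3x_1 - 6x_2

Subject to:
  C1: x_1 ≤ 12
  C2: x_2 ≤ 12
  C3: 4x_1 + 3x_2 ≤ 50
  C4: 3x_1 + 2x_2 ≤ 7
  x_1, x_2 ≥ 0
min z = -3x_1 - 6x_2

s.t.
  x_1 + s1 = 12
  x_2 + s2 = 12
  4x_1 + 3x_2 + s3 = 50
  3x_1 + 2x_2 + s4 = 7
  x_1, x_2, s1, s2, s3, s4 ≥ 0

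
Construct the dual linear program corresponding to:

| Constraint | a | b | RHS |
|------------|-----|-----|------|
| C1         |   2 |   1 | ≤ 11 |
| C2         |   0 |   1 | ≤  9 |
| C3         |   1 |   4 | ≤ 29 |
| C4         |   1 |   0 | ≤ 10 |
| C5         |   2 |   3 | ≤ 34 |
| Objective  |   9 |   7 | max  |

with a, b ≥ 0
Minimize: z = 11y1 + 9y2 + 29y3 + 10y4 + 34y5

Subject to:
  C1: -2y1 - y3 - y4 - 2y5 ≤ -9
  C2: -y1 - y2 - 4y3 - 3y5 ≤ -7
  y1, y2, y3, y4, y5 ≥ 0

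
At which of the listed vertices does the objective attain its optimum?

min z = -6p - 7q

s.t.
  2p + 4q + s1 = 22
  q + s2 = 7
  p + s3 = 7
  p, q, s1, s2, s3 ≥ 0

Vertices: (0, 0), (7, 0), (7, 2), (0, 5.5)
(7, 2) with z = -56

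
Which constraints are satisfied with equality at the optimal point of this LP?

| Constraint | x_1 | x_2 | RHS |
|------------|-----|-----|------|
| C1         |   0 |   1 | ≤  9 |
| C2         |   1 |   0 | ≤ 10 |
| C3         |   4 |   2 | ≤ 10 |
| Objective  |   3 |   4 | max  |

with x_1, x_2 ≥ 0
Optimal: x_1 = 0, x_2 = 5
Slack at optimum:
  C1: slack = 4
  C2: slack = 10
  C3: slack = 0 (binding)
  x_1 ≥ 0: x_1 = 0 (binding)
  x_2 ≥ 0: x_2 = 5
Binding constraints: C3, x_1 ≥ 0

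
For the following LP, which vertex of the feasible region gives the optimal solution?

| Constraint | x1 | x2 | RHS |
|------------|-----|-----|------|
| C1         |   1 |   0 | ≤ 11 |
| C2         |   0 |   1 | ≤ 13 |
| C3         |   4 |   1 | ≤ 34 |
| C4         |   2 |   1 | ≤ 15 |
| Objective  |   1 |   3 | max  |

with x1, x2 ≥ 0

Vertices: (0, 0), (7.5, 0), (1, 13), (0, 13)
Evaluating z = x1 + 3x2 at each vertex:
  (0, 0): z = 0
  (7.5, 0): z = 7.5
  (1, 13): z = 40
  (0, 13): z = 39

The largest value is z = 40, attained at (1, 13).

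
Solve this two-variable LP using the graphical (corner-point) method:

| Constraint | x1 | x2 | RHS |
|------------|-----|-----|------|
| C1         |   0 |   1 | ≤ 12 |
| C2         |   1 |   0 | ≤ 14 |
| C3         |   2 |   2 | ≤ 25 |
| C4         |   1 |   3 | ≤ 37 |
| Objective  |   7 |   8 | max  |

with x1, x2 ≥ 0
Each vertex is the intersection of two constraint boundaries that also satisfies all remaining constraints:
  x1 = 0 and x2 = 0 → (0, 0)
  2x1 + 2x2 = 25 and x2 = 0 → (12.5, 0)
  x2 = 12 and 2x1 + 2x2 = 25 → (0.5, 12)
  x2 = 12 and x1 = 0 → (0, 12)

Evaluating z = 7x1 + 8x2 at each vertex:
  (0, 0): z = 0
  (12.5, 0): z = 87.5
  (0.5, 12): z = 99.5
  (0, 12): z = 96

The maximum is at (0.5, 12) with z = 99.5.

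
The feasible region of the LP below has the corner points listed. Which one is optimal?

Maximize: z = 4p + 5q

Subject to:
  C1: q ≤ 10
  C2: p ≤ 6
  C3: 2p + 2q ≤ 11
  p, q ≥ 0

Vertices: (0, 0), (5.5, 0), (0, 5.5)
(0, 5.5) with z = 27.5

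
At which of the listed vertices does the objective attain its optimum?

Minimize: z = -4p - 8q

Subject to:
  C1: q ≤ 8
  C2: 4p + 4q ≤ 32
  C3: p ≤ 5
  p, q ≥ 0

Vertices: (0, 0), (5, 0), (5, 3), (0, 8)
(0, 8) with z = -64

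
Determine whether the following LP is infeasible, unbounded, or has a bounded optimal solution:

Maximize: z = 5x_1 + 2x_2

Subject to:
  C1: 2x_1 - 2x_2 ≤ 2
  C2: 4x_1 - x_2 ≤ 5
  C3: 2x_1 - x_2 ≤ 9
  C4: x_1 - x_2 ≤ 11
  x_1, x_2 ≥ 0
Feasible point: (0, 0) satisfies every constraint, so the LP is feasible.
Direction d = (0, 1): for each constraint row a, a·d ≤ 0 —
  (2)(0) + (-2)(1) = -2 ≤ 0
  (4)(0) + (-1)(1) = -1 ≤ 0
  (2)(0) + (-1)(1) = -1 ≤ 0
  (1)(0) + (-1)(1) = -1 ≤ 0
and d ≥ 0, so (0, 0) + t·d stays feasible for every t ≥ 0. Along this ray z = 5x_1 + 2x_2 changes by 2 per unit t, so z → +∞.

The LP is unbounded; z can be made arbitrarily large.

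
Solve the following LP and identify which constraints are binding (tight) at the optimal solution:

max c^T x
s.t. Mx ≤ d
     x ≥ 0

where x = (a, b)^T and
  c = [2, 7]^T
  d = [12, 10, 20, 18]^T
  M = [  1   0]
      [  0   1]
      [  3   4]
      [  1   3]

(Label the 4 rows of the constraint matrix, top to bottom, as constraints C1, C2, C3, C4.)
Optimal: a = 0, b = 5
Binding: C3, a ≥ 0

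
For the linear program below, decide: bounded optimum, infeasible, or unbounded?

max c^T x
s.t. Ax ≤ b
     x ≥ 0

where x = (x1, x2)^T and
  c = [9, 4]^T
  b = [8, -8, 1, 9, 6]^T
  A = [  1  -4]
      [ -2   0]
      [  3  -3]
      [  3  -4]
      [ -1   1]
Feasible point: (4, 4) satisfies every constraint, so the LP is feasible.
Direction d = (1, 1): for each constraint row a, a·d ≤ 0 —
  (1)(1) + (-4)(1) = -3 ≤ 0
  (-2)(1) + (0)(1) = -2 ≤ 0
  (3)(1) + (-3)(1) = 0 ≤ 0
  (3)(1) + (-4)(1) = -1 ≤ 0
  (-1)(1) + (1)(1) = 0 ≤ 0
and d ≥ 0, so (4, 4) + t·d stays feasible for every t ≥ 0. Along this ray z = 9x1 + 4x2 changes by 13 per unit t, so z → +∞.

The LP is unbounded; z can be made arbitrarily large.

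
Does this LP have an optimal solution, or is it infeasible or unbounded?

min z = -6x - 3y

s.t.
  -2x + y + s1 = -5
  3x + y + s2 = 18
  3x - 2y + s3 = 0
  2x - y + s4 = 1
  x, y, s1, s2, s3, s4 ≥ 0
The row 2x - y + s4 = 1 with s4 ≥ 0 requires 2x - y ≤ 1, while the row -2x + y + s1 = -5 with s1 ≥ 0 is equivalent to 2x - y ≥ 5. Together they would need 5 ≤ 2x - y ≤ 1, which is impossible since 5 > 1. No point satisfies all constraints.

Infeasible: no point satisfies all constraints simultaneously.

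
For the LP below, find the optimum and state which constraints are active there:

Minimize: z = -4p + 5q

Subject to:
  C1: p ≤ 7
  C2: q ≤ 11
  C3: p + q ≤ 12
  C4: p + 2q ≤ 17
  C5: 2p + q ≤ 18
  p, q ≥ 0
Optimal: p = 7, q = 0
Slack at optimum:
  C1: slack = 0 (binding)
  C2: slack = 11
  C3: slack = 5
  C4: slack = 10
  C5: slack = 4
  p ≥ 0: p = 7
  q ≥ 0: q = 0 (binding)
Binding constraints: C1, q ≥ 0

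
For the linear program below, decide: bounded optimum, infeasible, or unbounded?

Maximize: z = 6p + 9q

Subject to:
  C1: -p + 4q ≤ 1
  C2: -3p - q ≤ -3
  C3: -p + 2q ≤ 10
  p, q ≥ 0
Feasible point: (1, 0) satisfies every constraint, so the LP is feasible.
Direction d = (1, 0): for each constraint row a, a·d ≤ 0 —
  (-1)(1) + (4)(0) = -1 ≤ 0
  (-3)(1) + (-1)(0) = -3 ≤ 0
  (-1)(1) + (2)(0) = -1 ≤ 0
and d ≥ 0, so (1, 0) + t·d stays feasible for every t ≥ 0. Along this ray z = 6p + 9q changes by 6 per unit t, so z → +∞.

Unbounded — the objective can increase without bound over the feasible region.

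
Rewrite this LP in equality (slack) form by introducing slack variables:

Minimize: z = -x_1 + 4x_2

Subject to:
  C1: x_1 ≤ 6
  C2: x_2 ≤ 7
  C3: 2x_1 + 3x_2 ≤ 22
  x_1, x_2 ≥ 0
min z = -x_1 + 4x_2

s.t.
  x_1 + s1 = 6
  x_2 + s2 = 7
  2x_1 + 3x_2 + s3 = 22
  x_1, x_2, s1, s2, s3 ≥ 0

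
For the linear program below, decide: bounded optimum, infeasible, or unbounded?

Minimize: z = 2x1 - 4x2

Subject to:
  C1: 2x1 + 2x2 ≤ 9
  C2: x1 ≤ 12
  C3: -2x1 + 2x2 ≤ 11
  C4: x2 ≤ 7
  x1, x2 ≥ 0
The point (0, 4.5) satisfies every constraint, so the LP is feasible; the constraints give x1 ≤ 12 and x2 ≤ 7, which with x1, x2 ≥ 0 keep the feasible region inside a bounded box. A feasible, bounded LP attains a finite optimum at a vertex.

Bounded optimum: z* = -18 at (0, 4.5).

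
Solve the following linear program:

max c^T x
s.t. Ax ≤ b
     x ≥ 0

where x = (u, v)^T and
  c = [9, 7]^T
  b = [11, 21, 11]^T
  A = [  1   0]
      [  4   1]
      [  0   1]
Each vertex is the intersection of two constraint boundaries that also satisfies all remaining constraints:
  u = 0 and v = 0 → (0, 0)
  4u + v = 21 and v = 0 → (5.25, 0)
  4u + v = 21 and v = 11 → (2.5, 11)
  v = 11 and u = 0 → (0, 11)

Evaluating z = 9u + 7v at each vertex:
  (0, 0): z = 0
  (5.25, 0): z = 47.25
  (2.5, 11): z = 99.5
  (0, 11): z = 77

The maximum is at (2.5, 11) with z = 99.5.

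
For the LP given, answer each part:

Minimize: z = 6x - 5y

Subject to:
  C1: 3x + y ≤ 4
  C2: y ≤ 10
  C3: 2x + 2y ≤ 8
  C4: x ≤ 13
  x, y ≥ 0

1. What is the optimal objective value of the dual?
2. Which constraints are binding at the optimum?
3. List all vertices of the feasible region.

1. -20 (by strong duality, equal to the primal optimum)
2. C1, C3, x ≥ 0
3. (0, 0), (1.333, 0), (0, 4)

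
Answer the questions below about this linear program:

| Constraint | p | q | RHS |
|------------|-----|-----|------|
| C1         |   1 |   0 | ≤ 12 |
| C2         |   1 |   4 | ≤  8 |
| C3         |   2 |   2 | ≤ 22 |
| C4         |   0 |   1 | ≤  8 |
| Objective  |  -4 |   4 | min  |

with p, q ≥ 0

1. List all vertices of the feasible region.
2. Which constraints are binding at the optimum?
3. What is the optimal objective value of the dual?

1. (0, 0), (8, 0), (0, 2)
2. C2, q ≥ 0
3. -32 (by strong duality, equal to the primal optimum)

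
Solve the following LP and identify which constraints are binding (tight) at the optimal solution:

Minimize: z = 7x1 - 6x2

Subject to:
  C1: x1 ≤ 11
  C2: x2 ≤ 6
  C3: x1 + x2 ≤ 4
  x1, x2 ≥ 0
Optimal: x1 = 0, x2 = 4
Slack at optimum:
  C1: slack = 11
  C2: slack = 2
  C3: slack = 0 (binding)
  x1 ≥ 0: x1 = 0 (binding)
  x2 ≥ 0: x2 = 4
Binding constraints: C3, x1 ≥ 0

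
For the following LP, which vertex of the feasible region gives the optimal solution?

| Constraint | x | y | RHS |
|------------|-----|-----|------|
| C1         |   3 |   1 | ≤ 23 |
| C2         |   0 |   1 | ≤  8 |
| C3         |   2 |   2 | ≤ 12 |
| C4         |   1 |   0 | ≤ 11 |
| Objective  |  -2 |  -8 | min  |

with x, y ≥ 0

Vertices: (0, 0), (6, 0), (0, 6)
(0, 6) with z = -48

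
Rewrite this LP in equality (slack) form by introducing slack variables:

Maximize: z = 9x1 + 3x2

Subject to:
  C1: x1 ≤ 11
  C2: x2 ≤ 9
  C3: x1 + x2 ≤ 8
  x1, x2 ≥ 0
max z = 9x1 + 3x2

s.t.
  x1 + s1 = 11
  x2 + s2 = 9
  x1 + x2 + s3 = 8
  x1, x2, s1, s2, s3 ≥ 0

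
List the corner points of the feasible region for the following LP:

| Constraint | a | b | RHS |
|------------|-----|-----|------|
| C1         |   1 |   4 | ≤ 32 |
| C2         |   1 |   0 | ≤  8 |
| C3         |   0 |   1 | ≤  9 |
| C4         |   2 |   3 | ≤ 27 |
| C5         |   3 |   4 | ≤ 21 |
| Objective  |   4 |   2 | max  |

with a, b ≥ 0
Each vertex is the intersection of two constraint boundaries that also satisfies all remaining constraints:
  a = 0 and b = 0 → (0, 0)
  3a + 4b = 21 and b = 0 → (7, 0)
  3a + 4b = 21 and a = 0 → (0, 5.25)

Vertices: (0, 0), (7, 0), (0, 5.25)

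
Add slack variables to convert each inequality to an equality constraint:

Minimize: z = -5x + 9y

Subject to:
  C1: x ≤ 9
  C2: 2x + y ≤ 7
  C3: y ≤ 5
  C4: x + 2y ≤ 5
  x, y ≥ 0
min z = -5x + 9y

s.t.
  x + s1 = 9
  2x + y + s2 = 7
  y + s3 = 5
  x + 2y + s4 = 5
  x, y, s1, s2, s3, s4 ≥ 0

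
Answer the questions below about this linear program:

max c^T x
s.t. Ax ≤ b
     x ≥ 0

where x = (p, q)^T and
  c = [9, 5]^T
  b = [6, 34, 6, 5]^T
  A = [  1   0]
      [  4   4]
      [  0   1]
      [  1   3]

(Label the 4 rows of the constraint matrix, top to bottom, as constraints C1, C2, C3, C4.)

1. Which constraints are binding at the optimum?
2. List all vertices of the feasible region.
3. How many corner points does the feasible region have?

1. C4, q ≥ 0
2. (0, 0), (5, 0), (0, 1.667)
3. 3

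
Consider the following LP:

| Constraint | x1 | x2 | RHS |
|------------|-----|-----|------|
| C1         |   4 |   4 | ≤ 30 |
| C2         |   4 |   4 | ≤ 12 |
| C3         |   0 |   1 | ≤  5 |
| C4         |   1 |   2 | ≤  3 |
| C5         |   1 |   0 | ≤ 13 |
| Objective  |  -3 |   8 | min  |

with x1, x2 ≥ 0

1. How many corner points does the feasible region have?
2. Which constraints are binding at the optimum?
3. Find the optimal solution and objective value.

1. 3
2. C2, C4, x2 ≥ 0
3. x1 = 3, x2 = 0, z = -9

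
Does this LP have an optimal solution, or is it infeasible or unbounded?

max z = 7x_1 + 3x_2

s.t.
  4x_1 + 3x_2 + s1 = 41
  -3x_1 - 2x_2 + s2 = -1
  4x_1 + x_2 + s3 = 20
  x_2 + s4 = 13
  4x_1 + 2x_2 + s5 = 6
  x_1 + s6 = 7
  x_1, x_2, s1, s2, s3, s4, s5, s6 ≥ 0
The point (1.5, 0) satisfies every constraint, so the LP is feasible; the constraints give x_1 ≤ 7 and x_2 ≤ 13, which with x_1, x_2 ≥ 0 keep the feasible region inside a bounded box. A feasible, bounded LP attains a finite optimum at a vertex.

Feasible with finite optimum z* = 10.5 at (1.5, 0).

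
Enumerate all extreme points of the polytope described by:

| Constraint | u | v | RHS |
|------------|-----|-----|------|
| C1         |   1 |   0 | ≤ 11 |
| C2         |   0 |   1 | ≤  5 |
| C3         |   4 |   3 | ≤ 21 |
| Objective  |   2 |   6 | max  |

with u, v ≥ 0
Each vertex is the intersection of two constraint boundaries that also satisfies all remaining constraints:
  u = 0 and v = 0 → (0, 0)
  4u + 3v = 21 and v = 0 → (5.25, 0)
  v = 5 and 4u + 3v = 21 → (1.5, 5)
  v = 5 and u = 0 → (0, 5)

Vertices: (0, 0), (5.25, 0), (1.5, 5), (0, 5)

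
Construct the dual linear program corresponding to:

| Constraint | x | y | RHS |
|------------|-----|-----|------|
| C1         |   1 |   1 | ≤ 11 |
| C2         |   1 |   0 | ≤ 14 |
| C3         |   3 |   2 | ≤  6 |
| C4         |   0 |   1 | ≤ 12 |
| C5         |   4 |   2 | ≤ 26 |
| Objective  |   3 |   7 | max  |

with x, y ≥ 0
Minimize: z = 11y1 + 14y2 + 6y3 + 12y4 + 26y5

Subject to:
  C1: -y1 - y2 - 3y3 - 4y5 ≤ -3
  C2: -y1 - 2y3 - y4 - 2y5 ≤ -7
  y1, y2, y3, y4, y5 ≥ 0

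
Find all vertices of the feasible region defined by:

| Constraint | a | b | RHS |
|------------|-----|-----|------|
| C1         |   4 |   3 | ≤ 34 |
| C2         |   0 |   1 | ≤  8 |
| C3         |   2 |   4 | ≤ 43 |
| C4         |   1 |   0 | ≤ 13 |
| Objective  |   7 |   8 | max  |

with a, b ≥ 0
Each vertex is the intersection of two constraint boundaries that also satisfies all remaining constraints:
  a = 0 and b = 0 → (0, 0)
  4a + 3b = 34 and b = 0 → (8.5, 0)
  4a + 3b = 34 and b = 8 → (2.5, 8)
  b = 8 and a = 0 → (0, 8)

Vertices: (0, 0), (8.5, 0), (2.5, 8), (0, 8)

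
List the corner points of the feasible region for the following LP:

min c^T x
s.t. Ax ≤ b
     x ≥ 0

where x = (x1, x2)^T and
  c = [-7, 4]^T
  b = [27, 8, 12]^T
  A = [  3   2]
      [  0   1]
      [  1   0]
Each vertex is the intersection of two constraint boundaries that also satisfies all remaining constraints:
  x1 = 0 and x2 = 0 → (0, 0)
  3x1 + 2x2 = 27 and x2 = 0 → (9, 0)
  3x1 + 2x2 = 27 and x2 = 8 → (3.667, 8)
  x2 = 8 and x1 = 0 → (0, 8)

Vertices: (0, 0), (9, 0), (3.667, 8), (0, 8)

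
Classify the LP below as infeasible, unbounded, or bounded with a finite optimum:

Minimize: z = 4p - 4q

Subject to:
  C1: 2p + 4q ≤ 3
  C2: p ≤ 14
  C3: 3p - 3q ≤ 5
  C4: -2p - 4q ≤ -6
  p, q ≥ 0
C1 requires 2p + 4q ≤ 3, while C4 (-2p - 4q ≤ -6) is equivalent to 2p + 4q ≥ 6. Together they would need 6 ≤ 2p + 4q ≤ 3, which is impossible since 6 > 3. No point satisfies all constraints.

The feasible region is empty; the LP is infeasible.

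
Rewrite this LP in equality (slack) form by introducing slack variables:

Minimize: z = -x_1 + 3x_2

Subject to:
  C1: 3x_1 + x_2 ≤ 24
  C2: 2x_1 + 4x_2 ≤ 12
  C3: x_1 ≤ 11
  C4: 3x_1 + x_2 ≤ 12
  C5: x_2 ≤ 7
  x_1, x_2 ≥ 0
min z = -x_1 + 3x_2

s.t.
  3x_1 + x_2 + s1 = 24
  2x_1 + 4x_2 + s2 = 12
  x_1 + s3 = 11
  3x_1 + x_2 + s4 = 12
  x_2 + s5 = 7
  x_1, x_2, s1, s2, s3, s4, s5 ≥ 0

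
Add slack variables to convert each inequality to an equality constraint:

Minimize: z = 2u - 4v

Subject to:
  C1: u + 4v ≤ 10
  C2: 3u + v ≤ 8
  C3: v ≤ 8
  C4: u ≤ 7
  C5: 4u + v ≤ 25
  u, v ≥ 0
min z = 2u - 4v

s.t.
  u + 4v + s1 = 10
  3u + v + s2 = 8
  v + s3 = 8
  u + s4 = 7
  4u + v + s5 = 25
  u, v, s1, s2, s3, s4, s5 ≥ 0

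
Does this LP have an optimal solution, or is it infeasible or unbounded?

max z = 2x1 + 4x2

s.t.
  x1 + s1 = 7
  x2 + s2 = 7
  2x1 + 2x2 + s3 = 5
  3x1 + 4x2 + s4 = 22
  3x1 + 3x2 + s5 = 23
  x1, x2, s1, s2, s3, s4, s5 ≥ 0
The point (0, 2.5) satisfies every constraint, so the LP is feasible; the constraints give x1 ≤ 7 and x2 ≤ 7, which with x1, x2 ≥ 0 keep the feasible region inside a bounded box. A feasible, bounded LP attains a finite optimum at a vertex.

Evaluating z = 2x1 + 4x2 at each vertex:
  (0, 0): z = 0
  (2.5, 0): z = 5
  (0, 2.5): z = 10

Bounded optimum: z* = 10 at (0, 2.5).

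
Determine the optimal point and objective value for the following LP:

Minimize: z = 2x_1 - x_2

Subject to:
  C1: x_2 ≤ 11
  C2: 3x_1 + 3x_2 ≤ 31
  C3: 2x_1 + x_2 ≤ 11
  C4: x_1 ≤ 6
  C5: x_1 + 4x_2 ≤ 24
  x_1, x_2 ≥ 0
Each vertex is the intersection of two constraint boundaries that also satisfies all remaining constraints:
  x_1 = 0 and x_2 = 0 → (0, 0)
  2x_1 + x_2 = 11 and x_2 = 0 → (5.5, 0)
  2x_1 + x_2 = 11 and x_1 + 4x_2 = 24 → (2.857, 5.286)
  x_1 + 4x_2 = 24 and x_1 = 0 → (0, 6)

Evaluating z = 2x_1 - x_2 at each vertex:
  (0, 0): z = 0
  (5.5, 0): z = 11
  (2.857, 5.286): z = 0.4286
  (0, 6): z = -6

The minimum is at (0, 6) with z = -6.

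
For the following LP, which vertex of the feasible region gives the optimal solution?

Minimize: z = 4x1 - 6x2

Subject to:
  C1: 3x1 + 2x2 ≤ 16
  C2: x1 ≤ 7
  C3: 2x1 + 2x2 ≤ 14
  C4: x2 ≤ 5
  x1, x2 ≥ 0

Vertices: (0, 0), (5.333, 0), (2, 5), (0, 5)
(0, 5) with z = -30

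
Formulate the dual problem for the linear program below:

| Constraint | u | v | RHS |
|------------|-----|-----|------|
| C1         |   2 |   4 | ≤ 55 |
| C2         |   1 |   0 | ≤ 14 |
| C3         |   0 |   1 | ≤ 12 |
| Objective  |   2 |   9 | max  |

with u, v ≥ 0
Minimize: z = 55y1 + 14y2 + 12y3

Subject to:
  C1: -2y1 - y2 ≤ -2
  C2: -4y1 - y3 ≤ -9
  y1, y2, y3 ≥ 0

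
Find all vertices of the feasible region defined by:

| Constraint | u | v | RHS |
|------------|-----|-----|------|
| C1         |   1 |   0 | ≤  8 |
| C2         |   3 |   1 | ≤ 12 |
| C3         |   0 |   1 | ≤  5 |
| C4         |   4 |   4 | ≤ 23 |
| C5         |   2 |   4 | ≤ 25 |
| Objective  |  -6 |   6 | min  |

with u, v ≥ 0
Each vertex is the intersection of two constraint boundaries that also satisfies all remaining constraints:
  u = 0 and v = 0 → (0, 0)
  3u + v = 12 and v = 0 → (4, 0)
  3u + v = 12 and 4u + 4v = 23 → (3.125, 2.625)
  v = 5 and 4u + 4v = 23 → (0.75, 5)
  v = 5 and u = 0 → (0, 5)

Vertices: (0, 0), (4, 0), (3.125, 2.625), (0.75, 5), (0, 5)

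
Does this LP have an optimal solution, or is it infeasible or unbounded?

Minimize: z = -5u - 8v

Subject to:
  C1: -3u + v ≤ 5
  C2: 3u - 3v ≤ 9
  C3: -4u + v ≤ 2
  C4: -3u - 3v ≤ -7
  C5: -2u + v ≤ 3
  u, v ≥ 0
Feasible point: (1, 2) satisfies every constraint, so the LP is feasible.
Direction d = (1, 1): for each constraint row a, a·d ≤ 0 —
  (-3)(1) + (1)(1) = -2 ≤ 0
  (3)(1) + (-3)(1) = 0 ≤ 0
  (-4)(1) + (1)(1) = -3 ≤ 0
  (-3)(1) + (-3)(1) = -6 ≤ 0
  (-2)(1) + (1)(1) = -1 ≤ 0
and d ≥ 0, so (1, 2) + t·d stays feasible for every t ≥ 0. Along this ray z = -5u - 8v changes by -13 per unit t, so z → −∞.

Unbounded — the objective can decrease without bound over the feasible region.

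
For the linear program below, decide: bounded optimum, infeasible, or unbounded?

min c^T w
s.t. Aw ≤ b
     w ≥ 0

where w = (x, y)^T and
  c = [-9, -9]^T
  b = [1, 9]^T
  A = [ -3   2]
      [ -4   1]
Feasible point: (0, 0) satisfies every constraint, so the LP is feasible.
Direction d = (1, 0): for each constraint row a, a·d ≤ 0 —
  (-3)(1) + (2)(0) = -3 ≤ 0
  (-4)(1) + (1)(0) = -4 ≤ 0
and d ≥ 0, so (0, 0) + t·d stays feasible for every t ≥ 0. Along this ray z = -9x - 9y changes by -9 per unit t, so z → −∞.

The LP is unbounded; z can be made arbitrarily small.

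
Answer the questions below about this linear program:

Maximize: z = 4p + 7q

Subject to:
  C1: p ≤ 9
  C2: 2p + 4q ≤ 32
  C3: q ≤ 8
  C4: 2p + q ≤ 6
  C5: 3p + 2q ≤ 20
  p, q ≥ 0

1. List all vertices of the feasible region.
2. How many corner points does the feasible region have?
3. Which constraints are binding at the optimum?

1. (0, 0), (3, 0), (0, 6)
2. 3
3. C4, p ≥ 0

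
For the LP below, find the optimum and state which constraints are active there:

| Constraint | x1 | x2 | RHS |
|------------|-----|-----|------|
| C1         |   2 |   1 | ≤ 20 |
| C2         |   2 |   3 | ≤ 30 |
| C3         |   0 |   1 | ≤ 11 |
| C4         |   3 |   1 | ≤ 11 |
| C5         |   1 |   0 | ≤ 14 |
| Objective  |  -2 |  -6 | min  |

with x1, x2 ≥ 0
Optimal: x1 = 0, x2 = 10
Binding: C2, x1 ≥ 0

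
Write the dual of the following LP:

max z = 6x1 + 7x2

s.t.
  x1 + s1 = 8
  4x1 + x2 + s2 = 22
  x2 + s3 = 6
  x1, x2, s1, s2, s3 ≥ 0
Minimize: z = 8y1 + 22y2 + 6y3

Subject to:
  C1: -y1 - 4y2 ≤ -6
  C2: -y2 - y3 ≤ -7
  y1, y2, y3 ≥ 0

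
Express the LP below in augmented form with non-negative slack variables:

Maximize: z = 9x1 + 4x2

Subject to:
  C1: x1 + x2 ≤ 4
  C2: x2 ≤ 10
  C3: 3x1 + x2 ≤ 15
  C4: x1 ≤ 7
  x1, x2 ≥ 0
max z = 9x1 + 4x2

s.t.
  x1 + x2 + s1 = 4
  x2 + s2 = 10
  3x1 + x2 + s3 = 15
  x1 + s4 = 7
  x1, x2, s1, s2, s3, s4 ≥ 0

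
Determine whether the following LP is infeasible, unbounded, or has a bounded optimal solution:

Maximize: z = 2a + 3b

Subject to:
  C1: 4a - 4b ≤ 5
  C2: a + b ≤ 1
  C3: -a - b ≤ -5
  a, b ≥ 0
C2 requires a + b ≤ 1, while C3 (-a - b ≤ -5) is equivalent to a + b ≥ 5. Together they would need 5 ≤ a + b ≤ 1, which is impossible since 5 > 1. No point satisfies all constraints.

Infeasible — the constraint set is empty.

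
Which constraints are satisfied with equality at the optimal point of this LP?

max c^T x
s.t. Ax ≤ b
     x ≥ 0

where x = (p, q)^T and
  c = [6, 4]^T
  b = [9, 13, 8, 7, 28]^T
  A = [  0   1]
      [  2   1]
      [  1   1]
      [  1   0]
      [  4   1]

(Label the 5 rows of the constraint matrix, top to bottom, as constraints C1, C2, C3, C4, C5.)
Optimal: p = 5, q = 3
Binding: C2, C3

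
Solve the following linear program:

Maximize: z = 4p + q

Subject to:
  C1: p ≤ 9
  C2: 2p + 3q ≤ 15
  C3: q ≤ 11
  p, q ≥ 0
Each vertex is the intersection of two constraint boundaries that also satisfies all remaining constraints:
  p = 0 and q = 0 → (0, 0)
  2p + 3q = 15 and q = 0 → (7.5, 0)
  2p + 3q = 15 and p = 0 → (0, 5)

Evaluating z = 4p + q at each vertex:
  (0, 0): z = 0
  (7.5, 0): z = 30
  (0, 5): z = 5

The maximum is at (7.5, 0) with z = 30.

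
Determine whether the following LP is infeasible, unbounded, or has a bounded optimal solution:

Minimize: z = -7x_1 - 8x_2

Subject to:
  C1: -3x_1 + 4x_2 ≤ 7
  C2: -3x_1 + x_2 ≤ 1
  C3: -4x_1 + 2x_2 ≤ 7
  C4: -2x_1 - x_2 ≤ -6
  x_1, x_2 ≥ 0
Feasible point: (3, 0) satisfies every constraint, so the LP is feasible.
Direction d = (1, 0): for each constraint row a, a·d ≤ 0 —
  (-3)(1) + (4)(0) = -3 ≤ 0
  (-3)(1) + (1)(0) = -3 ≤ 0
  (-4)(1) + (2)(0) = -4 ≤ 0
  (-2)(1) + (-1)(0) = -2 ≤ 0
and d ≥ 0, so (3, 0) + t·d stays feasible for every t ≥ 0. Along this ray z = -7x_1 - 8x_2 changes by -7 per unit t, so z → −∞.

The LP is unbounded; z can be made arbitrarily small.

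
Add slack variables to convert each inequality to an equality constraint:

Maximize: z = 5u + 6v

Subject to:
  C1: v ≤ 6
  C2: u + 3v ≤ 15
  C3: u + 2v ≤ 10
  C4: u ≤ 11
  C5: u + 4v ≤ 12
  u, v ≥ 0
max z = 5u + 6v

s.t.
  v + s1 = 6
  u + 3v + s2 = 15
  u + 2v + s3 = 10
  u + s4 = 11
  u + 4v + s5 = 12
  u, v, s1, s2, s3, s4, s5 ≥ 0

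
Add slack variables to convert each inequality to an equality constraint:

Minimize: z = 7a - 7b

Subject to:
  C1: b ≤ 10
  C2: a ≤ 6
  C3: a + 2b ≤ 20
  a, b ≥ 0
min z = 7a - 7b

s.t.
  b + s1 = 10
  a + s2 = 6
  a + 2b + s3 = 20
  a, b, s1, s2, s3 ≥ 0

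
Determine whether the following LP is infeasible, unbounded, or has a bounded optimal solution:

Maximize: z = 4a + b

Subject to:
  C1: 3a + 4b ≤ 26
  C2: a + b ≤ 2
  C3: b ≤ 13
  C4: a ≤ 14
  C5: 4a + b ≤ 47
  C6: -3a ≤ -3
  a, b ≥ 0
The point (2, 0) satisfies every constraint, so the LP is feasible; the constraints give a ≤ 14 and b ≤ 13, which with a, b ≥ 0 keep the feasible region inside a bounded box. A feasible, bounded LP attains a finite optimum at a vertex.

The LP has an optimal solution: (2, 0) with z = 8.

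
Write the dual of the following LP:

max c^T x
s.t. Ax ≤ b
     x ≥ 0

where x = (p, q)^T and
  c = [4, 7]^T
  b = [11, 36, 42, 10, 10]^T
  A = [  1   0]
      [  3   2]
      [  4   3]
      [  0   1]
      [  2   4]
Minimize: z = 11y1 + 36y2 + 42y3 + 10y4 + 10y5

Subject to:
  C1: -y1 - 3y2 - 4y3 - 2y5 ≤ -4
  C2: -2y2 - 3y3 - y4 - 4y5 ≤ -7
  y1, y2, y3, y4, y5 ≥ 0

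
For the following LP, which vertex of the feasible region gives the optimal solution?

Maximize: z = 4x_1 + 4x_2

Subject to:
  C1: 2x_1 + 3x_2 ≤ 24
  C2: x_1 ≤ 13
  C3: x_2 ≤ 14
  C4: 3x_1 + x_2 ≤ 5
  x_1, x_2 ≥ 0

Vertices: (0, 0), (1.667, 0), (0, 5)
(0, 5) with z = 20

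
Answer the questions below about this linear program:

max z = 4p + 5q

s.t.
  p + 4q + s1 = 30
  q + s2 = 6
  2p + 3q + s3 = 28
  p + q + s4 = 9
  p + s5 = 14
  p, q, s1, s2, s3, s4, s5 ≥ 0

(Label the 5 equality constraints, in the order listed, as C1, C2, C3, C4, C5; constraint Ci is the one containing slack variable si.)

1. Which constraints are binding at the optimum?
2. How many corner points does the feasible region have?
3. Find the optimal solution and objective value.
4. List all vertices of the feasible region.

1. C2, C4
2. 4
3. p = 3, q = 6, z = 42
4. (0, 0), (9, 0), (3, 6), (0, 6)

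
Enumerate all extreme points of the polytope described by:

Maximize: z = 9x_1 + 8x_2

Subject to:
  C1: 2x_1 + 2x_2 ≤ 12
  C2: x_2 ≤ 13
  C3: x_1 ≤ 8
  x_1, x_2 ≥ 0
Each vertex is the intersection of two constraint boundaries that also satisfies all remaining constraints:
  x_1 = 0 and x_2 = 0 → (0, 0)
  2x_1 + 2x_2 = 12 and x_2 = 0 → (6, 0)
  2x_1 + 2x_2 = 12 and x_1 = 0 → (0, 6)

Vertices: (0, 0), (6, 0), (0, 6)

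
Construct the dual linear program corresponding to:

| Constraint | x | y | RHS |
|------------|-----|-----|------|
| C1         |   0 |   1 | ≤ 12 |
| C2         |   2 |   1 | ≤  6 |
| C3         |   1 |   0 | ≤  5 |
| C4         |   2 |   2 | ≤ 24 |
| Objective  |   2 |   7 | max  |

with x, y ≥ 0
Minimize: z = 12y1 + 6y2 + 5y3 + 24y4

Subject to:
  C1: -2y2 - y3 - 2y4 ≤ -2
  C2: -y1 - y2 - 2y4 ≤ -7
  y1, y2, y3, y4 ≥ 0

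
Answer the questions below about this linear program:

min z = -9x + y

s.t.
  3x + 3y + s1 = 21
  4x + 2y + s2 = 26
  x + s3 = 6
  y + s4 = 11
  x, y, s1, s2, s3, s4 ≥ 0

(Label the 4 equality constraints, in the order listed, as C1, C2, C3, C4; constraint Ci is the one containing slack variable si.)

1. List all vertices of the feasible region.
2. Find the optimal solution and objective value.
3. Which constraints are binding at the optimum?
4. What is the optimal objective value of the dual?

1. (0, 0), (6, 0), (6, 1), (0, 7)
2. x = 6, y = 0, z = -54
3. C3, y ≥ 0
4. -54 (by strong duality, equal to the primal optimum)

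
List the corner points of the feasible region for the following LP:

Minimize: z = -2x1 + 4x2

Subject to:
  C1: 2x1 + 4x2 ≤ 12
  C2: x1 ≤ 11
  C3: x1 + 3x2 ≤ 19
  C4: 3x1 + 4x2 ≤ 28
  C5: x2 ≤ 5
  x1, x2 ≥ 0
Each vertex is the intersection of two constraint boundaries that also satisfies all remaining constraints:
  x1 = 0 and x2 = 0 → (0, 0)
  2x1 + 4x2 = 12 and x2 = 0 → (6, 0)
  2x1 + 4x2 = 12 and x1 = 0 → (0, 3)

Vertices: (0, 0), (6, 0), (0, 3)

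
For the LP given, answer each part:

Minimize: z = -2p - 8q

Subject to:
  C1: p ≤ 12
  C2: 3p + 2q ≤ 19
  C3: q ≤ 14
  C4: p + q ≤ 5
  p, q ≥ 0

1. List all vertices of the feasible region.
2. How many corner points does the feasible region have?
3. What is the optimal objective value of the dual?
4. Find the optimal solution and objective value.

1. (0, 0), (5, 0), (0, 5)
2. 3
3. -40 (by strong duality, equal to the primal optimum)
4. p = 0, q = 5, z = -40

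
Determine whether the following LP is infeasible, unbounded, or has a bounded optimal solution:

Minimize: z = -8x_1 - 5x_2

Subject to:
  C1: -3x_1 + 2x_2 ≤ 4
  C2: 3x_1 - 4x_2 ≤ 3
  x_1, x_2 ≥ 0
Feasible point: (0, 0) satisfies every constraint, so the LP is feasible.
Direction d = (1, 1): for each constraint row a, a·d ≤ 0 —
  (-3)(1) + (2)(1) = -1 ≤ 0
  (3)(1) + (-4)(1) = -1 ≤ 0
and d ≥ 0, so (0, 0) + t·d stays feasible for every t ≥ 0. Along this ray z = -8x_1 - 5x_2 changes by -13 per unit t, so z → −∞.

Unbounded — the objective can decrease without bound over the feasible region.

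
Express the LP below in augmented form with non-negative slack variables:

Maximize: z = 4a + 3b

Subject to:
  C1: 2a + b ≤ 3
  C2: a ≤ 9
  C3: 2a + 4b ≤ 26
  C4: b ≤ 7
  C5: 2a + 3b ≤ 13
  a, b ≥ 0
max z = 4a + 3b

s.t.
  2a + b + s1 = 3
  a + s2 = 9
  2a + 4b + s3 = 26
  b + s4 = 7
  2a + 3b + s5 = 13
  a, b, s1, s2, s3, s4, s5 ≥ 0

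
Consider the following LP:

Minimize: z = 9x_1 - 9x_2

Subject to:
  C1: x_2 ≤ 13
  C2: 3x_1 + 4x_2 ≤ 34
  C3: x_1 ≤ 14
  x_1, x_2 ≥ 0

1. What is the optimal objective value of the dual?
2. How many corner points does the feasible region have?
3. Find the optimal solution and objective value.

1. -76.5 (by strong duality, equal to the primal optimum)
2. 3
3. x_1 = 0, x_2 = 8.5, z = -76.5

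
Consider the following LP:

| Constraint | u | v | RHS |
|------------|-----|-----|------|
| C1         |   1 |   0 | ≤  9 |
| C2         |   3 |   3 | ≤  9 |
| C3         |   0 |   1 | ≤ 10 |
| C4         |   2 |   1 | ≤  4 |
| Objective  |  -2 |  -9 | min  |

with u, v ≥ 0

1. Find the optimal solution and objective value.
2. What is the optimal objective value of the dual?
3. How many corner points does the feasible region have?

1. u = 0, v = 3, z = -27
2. -27 (by strong duality, equal to the primal optimum)
3. 4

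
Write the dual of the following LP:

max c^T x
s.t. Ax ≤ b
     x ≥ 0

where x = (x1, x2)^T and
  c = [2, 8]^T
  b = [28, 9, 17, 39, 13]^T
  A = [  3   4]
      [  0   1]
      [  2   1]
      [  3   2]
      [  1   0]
Minimize: z = 28y1 + 9y2 + 17y3 + 39y4 + 13y5

Subject to:
  C1: -3y1 - 2y3 - 3y4 - y5 ≤ -2
  C2: -4y1 - y2 - y3 - 2y4 ≤ -8
  y1, y2, y3, y4, y5 ≥ 0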